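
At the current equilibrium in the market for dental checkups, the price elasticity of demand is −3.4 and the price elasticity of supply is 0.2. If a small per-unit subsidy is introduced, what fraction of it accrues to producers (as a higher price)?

Producer share = 17/18

For a small subsidy around the equilibrium, the benefit split depends on the relative slopes, which at a point are proportional to the elasticities.
Buyer share = εs/(εs + |εd|) = 0.2/(0.2 + 3.4) = 1/18; seller share = |εd|/(εs + |εd|) = 17/18.
So producers capture 17/18 of the subsidy.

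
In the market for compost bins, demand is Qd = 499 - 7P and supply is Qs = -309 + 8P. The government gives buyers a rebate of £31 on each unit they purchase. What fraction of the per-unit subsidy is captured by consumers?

Pre-subsidy: 499 - 7P = -309 + 8P gives P* = 808/15, Q* = 1829/15.
With the rebate, buyers effectively pay Pb = Ps − 31, where Ps is the price sellers receive.
Demand in terms of Ps becomes Qd = 499 − 7(Ps − 31) = 716 - 7Ps. Setting this equal to supply: 716 - 7Ps = -309 + 8Ps, so Ps = 205/3.
Buyers pay Pb = 205/3 − 31 = 112/3; Q' = -309 + 8·(205/3) = 713/3.
Buyers' price falls by P* − Pb = 808/15 − 112/3 = 248/15; sellers' price rises by Ps − P* = 205/3 − 808/15 = 217/15.
So consumers capture (248/15)/31 = 8/15 of each unit of subsidy.

Consumer share = 8/15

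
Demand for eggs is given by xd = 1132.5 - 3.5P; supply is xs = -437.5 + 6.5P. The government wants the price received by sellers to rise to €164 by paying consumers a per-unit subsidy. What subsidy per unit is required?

At a seller price of 164, quantity supplied is -437.5 + 6.5·164 = 628.5.
Buyers absorb 628.5 only when they pay Pb with 1132.5 − 3.5·Pb = 628.5, i.e. Pb = 144.
s = Ps − Pb = 164 − 144 = 20.

Required subsidy s = €20 per unit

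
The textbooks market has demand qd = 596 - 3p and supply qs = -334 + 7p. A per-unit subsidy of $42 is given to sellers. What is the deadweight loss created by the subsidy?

Pre-subsidy: 596 - 3p = -334 + 7p gives p* = 93, q* = 317.
With the subsidy, sellers receive ps = pb + 42 for each unit, where pb is the price buyers pay.
Supply in terms of pb becomes qs = -334 + 7(pb + 42) = -40 + 7pb. Setting this equal to demand: 596 - 3pb = -40 + 7pb, so pb = 63.6.
Sellers receive ps = 63.6 + 42 = 105.6; q' = 596 − 3·63.6 = 405.2.
The subsidy expands output by 405.2 − 317 = 88.2 past the efficient level; on those units the gap between marginal cost and willingness to pay runs from 0 up to 42.
DWL = ½ × 42 × 88.2 = 1852.2.

Deadweight loss = $1852.2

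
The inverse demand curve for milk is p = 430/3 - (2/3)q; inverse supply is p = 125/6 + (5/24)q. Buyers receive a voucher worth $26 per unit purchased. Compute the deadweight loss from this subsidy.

Deadweight loss = 2704/7

Pre-subsidy: 430/3 - (2/3)q = 125/6 + (5/24)q gives q* = 140 and p* = 50.
With the rebate, buyers effectively pay pb = ps − 26, where ps is the price sellers receive.
On the curves, pb = 430/3 - (2/3)q and ps = 125/6 + (5/24)q; the wedge ps − pb = 26 gives 125/6 + (5/24)q − (430/3 - (2/3)q) = 26, so q' = 1188/7.
Then pb = 430/3 − (2/3)·(1188/7) = 634/21 and ps = 125/6 + (5/24)·(1188/7) = 1180/21.
The subsidy expands output by 1188/7 − 140 = 208/7 past the efficient level; on those units the gap between marginal cost and willingness to pay runs from 0 up to 26.
DWL = ½ × 26 × 208/7 = 2704/7.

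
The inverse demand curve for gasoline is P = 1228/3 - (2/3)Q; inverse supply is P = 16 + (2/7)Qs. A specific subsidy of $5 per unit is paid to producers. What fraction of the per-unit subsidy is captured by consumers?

Consumer share = 0.7

Pre-subsidy: 1228/3 - (2/3)Q = 16 + (2/7)Q gives Q* = 413 and P* = 134.
With the subsidy, sellers receive Ps = Pb + 5 for each unit, where Pb is the price buyers pay.
On the curves, Pb = 1228/3 - (2/3)Q and Ps = 16 + (2/7)Q; the wedge Ps − Pb = 5 gives 16 + (2/7)Q − (1228/3 - (2/3)Q) = 5, so Q' = 418.25.
Then Pb = 1228/3 − (2/3)·418.25 = 130.5 and Ps = 16 + (2/7)·418.25 = 135.5.
Buyers' price falls by P* − Pb = 134 − 130.5 = 3.5; sellers' price rises by Ps − P* = 135.5 − 134 = 1.5.
So consumers capture 3.5/5 = 0.7 of each unit of subsidy.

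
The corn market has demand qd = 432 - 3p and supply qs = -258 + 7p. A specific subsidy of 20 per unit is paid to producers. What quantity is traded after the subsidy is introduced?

q' = 267

Pre-subsidy: 432 - 3p = -258 + 7p gives p* = 69, q* = 225.
With the subsidy, sellers receive ps = pb + 20 for each unit, where pb is the price buyers pay.
Supply in terms of pb becomes qs = -258 + 7(pb + 20) = -118 + 7pb. Setting this equal to demand: 432 - 3pb = -118 + 7pb, so pb = 55.
Sellers receive ps = 55 + 20 = 75; q' = 432 − 3·55 = 267.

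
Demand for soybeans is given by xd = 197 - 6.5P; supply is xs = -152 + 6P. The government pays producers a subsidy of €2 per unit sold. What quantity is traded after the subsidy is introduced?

Pre-subsidy: 197 - 6.5P = -152 + 6P gives P* = 27.92, x* = 15.52.
With the subsidy, sellers receive Ps = Pb + 2 for each unit, where Pb is the price buyers pay.
Supply in terms of Pb becomes xs = -152 + 6(Pb + 2) = -140 + 6Pb. Setting this equal to demand: 197 - 6.5Pb = -140 + 6Pb, so Pb = 26.96.
Sellers receive Ps = 26.96 + 2 = 28.96; x' = 197 − 6.5·26.96 = 21.76.

x' = 21.76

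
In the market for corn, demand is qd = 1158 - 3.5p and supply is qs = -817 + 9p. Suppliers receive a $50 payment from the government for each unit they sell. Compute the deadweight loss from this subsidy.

Deadweight loss = $3150

Pre-subsidy: 1158 - 3.5p = -817 + 9p gives p* = 158, q* = 605.
With the subsidy, sellers receive ps = pb + 50 for each unit, where pb is the price buyers pay.
Supply in terms of pb becomes qs = -817 + 9(pb + 50) = -367 + 9pb. Setting this equal to demand: 1158 - 3.5pb = -367 + 9pb, so pb = 122.
Sellers receive ps = 122 + 50 = 172; q' = 1158 − 3.5·122 = 731.
The subsidy expands output by 731 − 605 = 126 past the efficient level; on those units the gap between marginal cost and willingness to pay runs from 0 up to 50.
DWL = ½ × 50 × 126 = 3150.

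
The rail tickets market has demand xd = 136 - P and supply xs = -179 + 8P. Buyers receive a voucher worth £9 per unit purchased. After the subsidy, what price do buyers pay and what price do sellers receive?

Pre-subsidy: 136 - P = -179 + 8P gives P* = 35, x* = 101.
With the rebate, buyers effectively pay Pb = Ps − 9, where Ps is the price sellers receive.
Demand in terms of Ps becomes xd = 136 − 1(Ps − 9) = 145 - Ps. Setting this equal to supply: 145 - Ps = -179 + 8Ps, so Ps = 36.
Buyers pay Pb = 36 − 9 = 27; x' = -179 + 8·36 = 109.

Buyers pay £27; sellers receive £36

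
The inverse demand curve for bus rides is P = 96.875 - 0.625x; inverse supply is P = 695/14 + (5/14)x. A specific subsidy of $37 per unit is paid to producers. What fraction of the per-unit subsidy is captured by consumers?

Pre-subsidy: 96.875 - 0.625x = 695/14 + (5/14)x gives x* = 529/11 and P* = 735/11.
With the subsidy, sellers receive Ps = Pb + 37 for each unit, where Pb is the price buyers pay.
On the curves, Pb = 96.875 - 0.625x and Ps = 695/14 + (5/14)x; the wedge Ps − Pb = 37 gives 695/14 + (5/14)x − (96.875 - 0.625x) = 37, so x' = 4717/55.
Then Pb = 96.875 − 0.625·(4717/55) = 476/11 and Ps = 695/14 + (5/14)·(4717/55) = 883/11.
Buyers' price falls by P* − Pb = 735/11 − 476/11 = 259/11; sellers' price rises by Ps − P* = 883/11 − 735/11 = 148/11.
So consumers capture (259/11)/37 = 7/11 of each unit of subsidy.

Consumer share = 7/11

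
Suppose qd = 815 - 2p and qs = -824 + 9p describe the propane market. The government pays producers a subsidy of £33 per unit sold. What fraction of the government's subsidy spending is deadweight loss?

DWL / government spending = 27/571

Pre-subsidy: 815 - 2p = -824 + 9p gives p* = 149, q* = 517.
With the subsidy, sellers receive ps = pb + 33 for each unit, where pb is the price buyers pay.
Supply in terms of pb becomes qs = -824 + 9(pb + 33) = -527 + 9pb. Setting this equal to demand: 815 - 2pb = -527 + 9pb, so pb = 122.
Sellers receive ps = 122 + 33 = 155; q' = 815 − 2·122 = 571.
ΔCS = ½(517 + 571)(149 − 122) = 14688; ΔPS = ½(517 + 571)(155 − 149) = 3264.
Government spending = 33 × 571 = 18843.
DWL = ½ × 33 × (571 − 517) = 891; fraction = 891 / 18843 = 27/571.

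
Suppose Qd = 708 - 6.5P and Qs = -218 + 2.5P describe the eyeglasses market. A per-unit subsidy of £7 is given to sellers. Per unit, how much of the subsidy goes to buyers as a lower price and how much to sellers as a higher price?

Pre-subsidy: 708 - 6.5P = -218 + 2.5P gives P* = 926/9, Q* = 353/9.
With the subsidy, sellers receive Ps = Pb + 7 for each unit, where Pb is the price buyers pay.
Supply in terms of Pb becomes Qs = -218 + 2.5(Pb + 7) = -200.5 + 2.5Pb. Setting this equal to demand: 708 - 6.5Pb = -200.5 + 2.5Pb, so Pb = 1817/18.
Sellers receive Ps = 1817/18 + 7 = 1943/18; Q' = 708 − 6.5·(1817/18) = 1867/36.
Buyers' price falls by P* − Pb = 926/9 − 1817/18 = 35/18; sellers' price rises by Ps − P* = 1943/18 − 926/9 = 91/18.

Buyers gain 35/18 per unit; sellers gain 91/18 per unit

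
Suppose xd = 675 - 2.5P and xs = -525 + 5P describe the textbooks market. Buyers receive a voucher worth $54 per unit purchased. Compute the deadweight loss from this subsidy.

Pre-subsidy: 675 - 2.5P = -525 + 5P gives P* = 160, x* = 275.
With the rebate, buyers effectively pay Pb = Ps − 54, where Ps is the price sellers receive.
Demand in terms of Ps becomes xd = 675 − 2.5(Ps − 54) = 810 - 2.5Ps. Setting this equal to supply: 810 - 2.5Ps = -525 + 5Ps, so Ps = 178.
Buyers pay Pb = 178 − 54 = 124; x' = -525 + 5·178 = 365.
The subsidy expands output by 365 − 275 = 90 past the efficient level; on those units the gap between marginal cost and willingness to pay runs from 0 up to 54.
DWL = ½ × 54 × 90 = 2430.

Deadweight loss = $2430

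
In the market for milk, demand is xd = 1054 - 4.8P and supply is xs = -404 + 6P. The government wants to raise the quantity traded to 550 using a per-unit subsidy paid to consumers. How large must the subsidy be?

At x = 550, invert demand for the buyer price: Pb = (1054 − 550)/4.8 = 105; invert supply for the seller price: Ps = (550 − (-404))/6 = 159.
The subsidy must fill the gap: s = Ps − Pb = 159 − 105 = 54.

Required subsidy s = 54 per unit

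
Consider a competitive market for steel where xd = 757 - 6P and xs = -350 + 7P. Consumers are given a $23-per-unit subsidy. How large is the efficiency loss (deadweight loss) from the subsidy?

Pre-subsidy: 757 - 6P = -350 + 7P gives P* = 1107/13, x* = 3199/13.
With the rebate, buyers effectively pay Pb = Ps − 23, where Ps is the price sellers receive.
Demand in terms of Ps becomes xd = 757 − 6(Ps − 23) = 895 - 6Ps. Setting this equal to supply: 895 - 6Ps = -350 + 7Ps, so Ps = 1245/13.
Buyers pay Pb = 1245/13 − 23 = 946/13; x' = -350 + 7·(1245/13) = 4165/13.
The subsidy expands output by 4165/13 − 3199/13 = 966/13 past the efficient level; on those units the gap between marginal cost and willingness to pay runs from 0 up to 23.
DWL = ½ × 23 × 966/13 = 11109/13.

Deadweight loss = 11109/13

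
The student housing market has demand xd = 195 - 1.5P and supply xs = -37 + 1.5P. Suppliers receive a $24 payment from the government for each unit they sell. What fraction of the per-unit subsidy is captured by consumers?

Consumer share = 0.5

Pre-subsidy: 195 - 1.5P = -37 + 1.5P gives P* = 232/3, x* = 79.
With the subsidy, sellers receive Ps = Pb + 24 for each unit, where Pb is the price buyers pay.
Supply in terms of Pb becomes xs = -37 + 1.5(Pb + 24) = -1 + 1.5Pb. Setting this equal to demand: 195 - 1.5Pb = -1 + 1.5Pb, so Pb = 196/3.
Sellers receive Ps = 196/3 + 24 = 268/3; x' = 195 − 1.5·(196/3) = 97.
Buyers' price falls by P* − Pb = 232/3 − 196/3 = 12; sellers' price rises by Ps − P* = 268/3 − 232/3 = 12.
So consumers capture 12/24 = 0.5 of each unit of subsidy.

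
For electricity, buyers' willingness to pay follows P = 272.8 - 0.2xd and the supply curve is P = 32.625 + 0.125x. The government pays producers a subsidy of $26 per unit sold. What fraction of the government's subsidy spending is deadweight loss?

DWL / government spending = 40/819

Pre-subsidy: 272.8 - 0.2x = 32.625 + 0.125x gives x* = 739 and P* = 125.
With the subsidy, sellers receive Ps = Pb + 26 for each unit, where Pb is the price buyers pay.
On the curves, Pb = 272.8 - 0.2x and Ps = 32.625 + 0.125x; the wedge Ps − Pb = 26 gives 32.625 + 0.125x − (272.8 - 0.2x) = 26, so x' = 819.
Then Pb = 272.8 − 0.2·819 = 109 and Ps = 32.625 + 0.125·819 = 135.
ΔCS = ½(739 + 819)(125 − 109) = 12464; ΔPS = ½(739 + 819)(135 − 125) = 7790.
Government spending = 26 × 819 = 21294.
DWL = ½ × 26 × (819 − 739) = 1040; fraction = 1040 / 21294 = 40/819.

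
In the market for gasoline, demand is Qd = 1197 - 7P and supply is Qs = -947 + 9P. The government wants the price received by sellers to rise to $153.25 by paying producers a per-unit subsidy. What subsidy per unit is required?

Required subsidy s = $44 per unit

At a seller price of 153.25, quantity supplied is -947 + 9·153.25 = 432.25.
Buyers absorb 432.25 only when they pay Pb with 1197 − 7·Pb = 432.25, i.e. Pb = 109.25.
s = Ps − Pb = 153.25 − 109.25 = 44.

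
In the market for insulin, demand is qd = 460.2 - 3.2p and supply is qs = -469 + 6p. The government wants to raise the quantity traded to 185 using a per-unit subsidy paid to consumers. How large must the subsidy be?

Required subsidy s = 23 per unit

At q = 185, invert demand for the buyer price: pb = (460.2 − 185)/3.2 = 86; invert supply for the seller price: ps = (185 − (-469))/6 = 109.
The subsidy must fill the gap: s = ps − pb = 109 − 86 = 23.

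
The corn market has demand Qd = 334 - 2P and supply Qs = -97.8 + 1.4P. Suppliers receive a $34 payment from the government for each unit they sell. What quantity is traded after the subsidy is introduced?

Pre-subsidy: 334 - 2P = -97.8 + 1.4P gives P* = 127, Q* = 80.
With the subsidy, sellers receive Ps = Pb + 34 for each unit, where Pb is the price buyers pay.
Supply in terms of Pb becomes Qs = -97.8 + 1.4(Pb + 34) = -50.2 + 1.4Pb. Setting this equal to demand: 334 - 2Pb = -50.2 + 1.4Pb, so Pb = 113.
Sellers receive Ps = 113 + 34 = 147; Q' = 334 − 2·113 = 108.

Q' = 108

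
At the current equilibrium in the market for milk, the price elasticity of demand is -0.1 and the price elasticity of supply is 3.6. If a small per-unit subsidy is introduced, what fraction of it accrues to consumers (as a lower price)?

Consumer share = 36/37

For a small subsidy around the equilibrium, the benefit split depends on the relative slopes, which at a point are proportional to the elasticities.
Buyer share = εs/(εs + |εd|) = 3.6/(3.6 + 0.1) = 36/37; seller share = |εd|/(εs + |εd|) = 1/37.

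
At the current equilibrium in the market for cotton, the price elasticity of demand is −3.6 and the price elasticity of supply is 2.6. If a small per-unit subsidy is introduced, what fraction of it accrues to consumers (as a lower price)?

For a small subsidy around the equilibrium, the benefit split depends on the relative slopes, which at a point are proportional to the elasticities.
Buyer share = εs/(εs + |εd|) = 2.6/(2.6 + 3.6) = 13/31; seller share = |εd|/(εs + |εd|) = 18/31.

Consumer share = 13/31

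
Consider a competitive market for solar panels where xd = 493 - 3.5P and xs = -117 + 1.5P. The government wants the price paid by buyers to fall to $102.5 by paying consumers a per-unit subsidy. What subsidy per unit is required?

At a buyer price of 102.5, quantity demanded is 493 − 3.5·102.5 = 134.25.
Sellers supply 134.25 only when they receive Ps with -117 + 1.5·Ps = 134.25, i.e. Ps = 167.5.
s = Ps − Pb = 167.5 − 102.5 = 65.

Required subsidy s = $65 per unit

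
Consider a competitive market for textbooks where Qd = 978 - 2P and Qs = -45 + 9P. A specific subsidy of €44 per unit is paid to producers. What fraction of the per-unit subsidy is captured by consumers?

Pre-subsidy: 978 - 2P = -45 + 9P gives P* = 93, Q* = 792.
With the subsidy, sellers receive Ps = Pb + 44 for each unit, where Pb is the price buyers pay.
Supply in terms of Pb becomes Qs = -45 + 9(Pb + 44) = 351 + 9Pb. Setting this equal to demand: 978 - 2Pb = 351 + 9Pb, so Pb = 57.
Sellers receive Ps = 57 + 44 = 101; Q' = 978 − 2·57 = 864.
Buyers' price falls by P* − Pb = 93 − 57 = 36; sellers' price rises by Ps − P* = 101 − 93 = 8.
So consumers capture 36/44 = 9/11 of each unit of subsidy.

Consumer share = 9/11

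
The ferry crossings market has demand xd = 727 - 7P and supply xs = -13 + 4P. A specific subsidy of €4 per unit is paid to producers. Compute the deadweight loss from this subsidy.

Deadweight loss = 224/11

Pre-subsidy: 727 - 7P = -13 + 4P gives P* = 740/11, x* = 2817/11.
With the subsidy, sellers receive Ps = Pb + 4 for each unit, where Pb is the price buyers pay.
Supply in terms of Pb becomes xs = -13 + 4(Pb + 4) = 3 + 4Pb. Setting this equal to demand: 727 - 7Pb = 3 + 4Pb, so Pb = 724/11.
Sellers receive Ps = 724/11 + 4 = 768/11; x' = 727 − 7·(724/11) = 2929/11.
The subsidy expands output by 2929/11 − 2817/11 = 112/11 past the efficient level; on those units the gap between marginal cost and willingness to pay runs from 0 up to 4.
DWL = ½ × 4 × 112/11 = 224/11.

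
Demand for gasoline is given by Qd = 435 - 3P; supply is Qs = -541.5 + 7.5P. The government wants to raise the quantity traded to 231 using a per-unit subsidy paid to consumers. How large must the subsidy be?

Required subsidy s = 35 per unit

At Q = 231, invert demand for the buyer price: Pb = (435 − 231)/3 = 68; invert supply for the seller price: Ps = (231 − (-541.5))/7.5 = 103.
The subsidy must fill the gap: s = Ps − Pb = 103 − 68 = 35.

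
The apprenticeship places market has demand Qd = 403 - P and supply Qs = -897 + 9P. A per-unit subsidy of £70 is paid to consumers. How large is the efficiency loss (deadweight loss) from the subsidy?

Pre-subsidy: 403 - P = -897 + 9P gives P* = 130, Q* = 273.
With the rebate, buyers effectively pay Pb = Ps − 70, where Ps is the price sellers receive.
Demand in terms of Ps becomes Qd = 403 − 1(Ps − 70) = 473 - Ps. Setting this equal to supply: 473 - Ps = -897 + 9Ps, so Ps = 137.
Buyers pay Pb = 137 − 70 = 67; Q' = -897 + 9·137 = 336.
The subsidy expands output by 336 − 273 = 63 past the efficient level; on those units the gap between marginal cost and willingness to pay runs from 0 up to 70.
DWL = ½ × 70 × 63 = 2205.

Deadweight loss = £2205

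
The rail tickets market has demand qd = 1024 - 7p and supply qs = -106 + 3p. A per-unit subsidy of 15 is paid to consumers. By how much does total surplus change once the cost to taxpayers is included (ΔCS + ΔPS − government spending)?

Net change in total surplus = -236.25

Pre-subsidy: 1024 - 7p = -106 + 3p gives p* = 113, q* = 233.
With the rebate, buyers effectively pay pb = ps − 15, where ps is the price sellers receive.
Demand in terms of ps becomes qd = 1024 − 7(ps − 15) = 1129 - 7ps. Setting this equal to supply: 1129 - 7ps = -106 + 3ps, so ps = 123.5.
Buyers pay pb = 123.5 − 15 = 108.5; q' = -106 + 3·123.5 = 264.5.
ΔCS = ½(233 + 264.5)(113 − 108.5) = 1119.375; ΔPS = ½(233 + 264.5)(123.5 − 113) = 2611.875.
Government spending = 15 × 264.5 = 3967.5.
Net change = 1119.375 + 2611.875 − 3967.5 = -236.25. The loss equals the DWL triangle ½·15·31.5.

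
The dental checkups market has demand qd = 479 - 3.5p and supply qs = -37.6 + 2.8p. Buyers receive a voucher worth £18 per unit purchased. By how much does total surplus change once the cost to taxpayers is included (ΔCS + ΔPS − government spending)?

Pre-subsidy: 479 - 3.5p = -37.6 + 2.8p gives p* = 82, q* = 192.
With the rebate, buyers effectively pay pb = ps − 18, where ps is the price sellers receive.
Demand in terms of ps becomes qd = 479 − 3.5(ps − 18) = 542 - 3.5ps. Setting this equal to supply: 542 - 3.5ps = -37.6 + 2.8ps, so ps = 92.
Buyers pay pb = 92 − 18 = 74; q' = -37.6 + 2.8·92 = 220.
ΔCS = ½(192 + 220)(82 − 74) = 1648; ΔPS = ½(192 + 220)(92 − 82) = 2060.
Government spending = 18 × 220 = 3960.
Net change = 1648 + 2060 − 3960 = -252. The loss equals the DWL triangle ½·18·28.

Net change in total surplus = -£252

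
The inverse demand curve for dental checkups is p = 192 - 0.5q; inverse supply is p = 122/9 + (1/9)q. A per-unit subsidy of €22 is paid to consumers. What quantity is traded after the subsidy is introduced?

q' = 328

Pre-subsidy: 192 - 0.5q = 122/9 + (1/9)q gives q* = 292 and p* = 46.
With the rebate, buyers effectively pay pb = ps − 22, where ps is the price sellers receive.
On the curves, pb = 192 - 0.5q and ps = 122/9 + (1/9)q; the wedge ps − pb = 22 gives 122/9 + (1/9)q − (192 - 0.5q) = 22, so q' = 328.
Then pb = 192 − 0.5·328 = 28 and ps = 122/9 + (1/9)·328 = 50.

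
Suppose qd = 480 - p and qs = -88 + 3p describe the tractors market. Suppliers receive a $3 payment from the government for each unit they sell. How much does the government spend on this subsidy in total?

Government cost = $1020.75

Pre-subsidy: 480 - p = -88 + 3p gives p* = 142, q* = 338.
With the subsidy, sellers receive ps = pb + 3 for each unit, where pb is the price buyers pay.
Supply in terms of pb becomes qs = -88 + 3(pb + 3) = -79 + 3pb. Setting this equal to demand: 480 - pb = -79 + 3pb, so pb = 139.75.
Sellers receive ps = 139.75 + 3 = 142.75; q' = 480 − 1·139.75 = 340.25.
Government outlay = subsidy × quantity = 3 × 340.25 = 1020.75.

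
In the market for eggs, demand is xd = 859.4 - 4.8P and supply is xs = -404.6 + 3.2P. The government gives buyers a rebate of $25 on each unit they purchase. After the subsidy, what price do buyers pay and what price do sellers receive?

Buyers pay $148; sellers receive $173

Pre-subsidy: 859.4 - 4.8P = -404.6 + 3.2P gives P* = 158, x* = 101.
With the rebate, buyers effectively pay Pb = Ps − 25, where Ps is the price sellers receive.
Demand in terms of Ps becomes xd = 859.4 − 4.8(Ps − 25) = 979.4 - 4.8Ps. Setting this equal to supply: 979.4 - 4.8Ps = -404.6 + 3.2Ps, so Ps = 173.
Buyers pay Pb = 173 − 25 = 148; x' = -404.6 + 3.2·173 = 149.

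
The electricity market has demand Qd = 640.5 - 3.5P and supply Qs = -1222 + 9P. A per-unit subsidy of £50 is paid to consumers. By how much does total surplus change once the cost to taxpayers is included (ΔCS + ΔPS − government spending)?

Pre-subsidy: 640.5 - 3.5P = -1222 + 9P gives P* = 149, Q* = 119.
With the rebate, buyers effectively pay Pb = Ps − 50, where Ps is the price sellers receive.
Demand in terms of Ps becomes Qd = 640.5 − 3.5(Ps − 50) = 815.5 - 3.5Ps. Setting this equal to supply: 815.5 - 3.5Ps = -1222 + 9Ps, so Ps = 163.
Buyers pay Pb = 163 − 50 = 113; Q' = -1222 + 9·163 = 245.
ΔCS = ½(119 + 245)(149 − 113) = 6552; ΔPS = ½(119 + 245)(163 − 149) = 2548.
Government spending = 50 × 245 = 12250.
Net change = 6552 + 2548 − 12250 = -3150. The loss equals the DWL triangle ½·50·126.

Net change in total surplus = -£3150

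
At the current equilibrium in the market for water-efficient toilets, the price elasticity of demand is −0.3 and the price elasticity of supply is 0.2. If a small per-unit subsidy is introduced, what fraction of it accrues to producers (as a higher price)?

For a small subsidy around the equilibrium, the benefit split depends on the relative slopes, which at a point are proportional to the elasticities.
Buyer share = εs/(εs + |εd|) = 0.2/(0.2 + 0.3) = 0.4; seller share = |εd|/(εs + |εd|) = 0.6.
So producers capture 0.6 of the subsidy.

Producer share = 0.6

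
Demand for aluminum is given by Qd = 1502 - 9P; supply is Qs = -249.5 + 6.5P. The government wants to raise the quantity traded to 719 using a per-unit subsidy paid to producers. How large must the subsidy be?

Required subsidy s = 62 per unit

At Q = 719, invert demand for the buyer price: Pb = (1502 − 719)/9 = 87; invert supply for the seller price: Ps = (719 − (-249.5))/6.5 = 149.
The subsidy must fill the gap: s = Ps − Pb = 149 − 87 = 62.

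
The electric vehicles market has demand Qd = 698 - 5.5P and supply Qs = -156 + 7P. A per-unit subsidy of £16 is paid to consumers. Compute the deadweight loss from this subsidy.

Deadweight loss = £394.24

Pre-subsidy: 698 - 5.5P = -156 + 7P gives P* = 68.32, Q* = 322.24.
With the rebate, buyers effectively pay Pb = Ps − 16, where Ps is the price sellers receive.
Demand in terms of Ps becomes Qd = 698 − 5.5(Ps − 16) = 786 - 5.5Ps. Setting this equal to supply: 786 - 5.5Ps = -156 + 7Ps, so Ps = 75.36.
Buyers pay Pb = 75.36 − 16 = 59.36; Q' = -156 + 7·75.36 = 371.52.
The subsidy expands output by 371.52 − 322.24 = 49.28 past the efficient level; on those units the gap between marginal cost and willingness to pay runs from 0 up to 16.
DWL = ½ × 16 × 49.28 = 394.24.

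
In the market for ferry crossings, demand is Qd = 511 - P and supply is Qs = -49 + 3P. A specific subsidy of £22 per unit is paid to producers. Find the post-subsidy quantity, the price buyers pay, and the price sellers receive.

Q' = 387.5; buyers pay £123.5; sellers receive £145.5

Pre-subsidy: 511 - P = -49 + 3P gives P* = 140, Q* = 371.
With the subsidy, sellers receive Ps = Pb + 22 for each unit, where Pb is the price buyers pay.
Supply in terms of Pb becomes Qs = -49 + 3(Pb + 22) = 17 + 3Pb. Setting this equal to demand: 511 - Pb = 17 + 3Pb, so Pb = 123.5.
Sellers receive Ps = 123.5 + 22 = 145.5; Q' = 511 − 1·123.5 = 387.5.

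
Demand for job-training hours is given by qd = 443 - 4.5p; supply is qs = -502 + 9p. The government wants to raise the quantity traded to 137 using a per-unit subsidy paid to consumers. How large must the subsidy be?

At q = 137, invert demand for the buyer price: pb = (443 − 137)/4.5 = 68; invert supply for the seller price: ps = (137 − (-502))/9 = 71.
The subsidy must fill the gap: s = ps − pb = 71 − 68 = 3.

Required subsidy s = 3 per unit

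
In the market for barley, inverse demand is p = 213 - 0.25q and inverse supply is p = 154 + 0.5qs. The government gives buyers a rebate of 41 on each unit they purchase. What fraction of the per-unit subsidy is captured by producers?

Producer share = 2/3

Pre-subsidy: 213 - 0.25q = 154 + 0.5q gives q* = 236/3 and p* = 580/3.
With the rebate, buyers effectively pay pb = ps − 41, where ps is the price sellers receive.
On the curves, pb = 213 - 0.25q and ps = 154 + 0.5q; the wedge ps − pb = 41 gives 154 + 0.5q − (213 - 0.25q) = 41, so q' = 400/3.
Then pb = 213 − 0.25·(400/3) = 539/3 and ps = 154 + 0.5·(400/3) = 662/3.
Buyers' price falls by p* − pb = 580/3 − 539/3 = 41/3; sellers' price rises by ps − p* = 662/3 − 580/3 = 82/3.
So producers capture (82/3)/41 = 2/3 of each unit of subsidy.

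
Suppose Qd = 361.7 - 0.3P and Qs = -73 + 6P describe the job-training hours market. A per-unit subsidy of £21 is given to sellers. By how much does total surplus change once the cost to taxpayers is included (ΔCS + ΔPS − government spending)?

Net change in total surplus = -£63

Pre-subsidy: 361.7 - 0.3P = -73 + 6P gives P* = 69, Q* = 341.
With the subsidy, sellers receive Ps = Pb + 21 for each unit, where Pb is the price buyers pay.
Supply in terms of Pb becomes Qs = -73 + 6(Pb + 21) = 53 + 6Pb. Setting this equal to demand: 361.7 - 0.3Pb = 53 + 6Pb, so Pb = 49.
Sellers receive Ps = 49 + 21 = 70; Q' = 361.7 − 0.3·49 = 347.
ΔCS = ½(341 + 347)(69 − 49) = 6880; ΔPS = ½(341 + 347)(70 − 69) = 344.
Government spending = 21 × 347 = 7287.
Net change = 6880 + 344 − 7287 = -63. The loss equals the DWL triangle ½·21·6.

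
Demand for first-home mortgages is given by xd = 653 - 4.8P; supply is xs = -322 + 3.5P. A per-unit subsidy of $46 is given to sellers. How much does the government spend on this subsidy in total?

Government cost = 695842/83

Pre-subsidy: 653 - 4.8P = -322 + 3.5P gives P* = 9750/83, x* = 7399/83.
With the subsidy, sellers receive Ps = Pb + 46 for each unit, where Pb is the price buyers pay.
Supply in terms of Pb becomes xs = -322 + 3.5(Pb + 46) = -161 + 3.5Pb. Setting this equal to demand: 653 - 4.8Pb = -161 + 3.5Pb, so Pb = 8140/83.
Sellers receive Ps = 8140/83 + 46 = 11958/83; x' = 653 − 4.8·(8140/83) = 15127/83.
Government outlay = subsidy × quantity = 46 × 15127/83 = 695842/83.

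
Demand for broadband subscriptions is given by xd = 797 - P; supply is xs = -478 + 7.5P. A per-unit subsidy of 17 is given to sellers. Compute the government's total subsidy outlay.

Government cost = 11254

Pre-subsidy: 797 - P = -478 + 7.5P gives P* = 150, x* = 647.
With the subsidy, sellers receive Ps = Pb + 17 for each unit, where Pb is the price buyers pay.
Supply in terms of Pb becomes xs = -478 + 7.5(Pb + 17) = -350.5 + 7.5Pb. Setting this equal to demand: 797 - Pb = -350.5 + 7.5Pb, so Pb = 135.
Sellers receive Ps = 135 + 17 = 152; x' = 797 − 1·135 = 662.
Government outlay = subsidy × quantity = 17 × 662 = 11254.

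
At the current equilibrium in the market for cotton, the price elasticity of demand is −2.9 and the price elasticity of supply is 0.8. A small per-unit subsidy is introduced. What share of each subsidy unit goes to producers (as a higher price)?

For a small subsidy around the equilibrium, the benefit split depends on the relative slopes, which at a point are proportional to the elasticities.
Buyer share = εs/(εs + |εd|) = 0.8/(0.8 + 2.9) = 8/37; seller share = |εd|/(εs + |εd|) = 29/37.
So producers capture 29/37 of the subsidy.

Producer share = 29/37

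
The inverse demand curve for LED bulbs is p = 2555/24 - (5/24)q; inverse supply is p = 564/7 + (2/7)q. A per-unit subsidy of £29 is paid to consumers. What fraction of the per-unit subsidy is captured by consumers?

Consumer share = 35/83

Pre-subsidy: 2555/24 - (5/24)q = 564/7 + (2/7)q gives q* = 4349/83 and p* = 7930/83.
With the rebate, buyers effectively pay pb = ps − 29, where ps is the price sellers receive.
On the curves, pb = 2555/24 - (5/24)q and ps = 564/7 + (2/7)q; the wedge ps − pb = 29 gives 564/7 + (2/7)q − (2555/24 - (5/24)q) = 29, so q' = 9221/83.
Then pb = 2555/24 − (5/24)·(9221/83) = 6915/83 and ps = 564/7 + (2/7)·(9221/83) = 9322/83.
Buyers' price falls by p* − pb = 7930/83 − 6915/83 = 1015/83; sellers' price rises by ps − p* = 9322/83 − 7930/83 = 1392/83.
So consumers capture (1015/83)/29 = 35/83 of each unit of subsidy.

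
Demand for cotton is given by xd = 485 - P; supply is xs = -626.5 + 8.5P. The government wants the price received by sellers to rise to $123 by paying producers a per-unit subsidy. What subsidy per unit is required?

At a seller price of 123, quantity supplied is -626.5 + 8.5·123 = 419.
Buyers absorb 419 only when they pay Pb with 485 − 1·Pb = 419, i.e. Pb = 66.
s = Ps − Pb = 123 − 66 = 57.

Required subsidy s = $57 per unit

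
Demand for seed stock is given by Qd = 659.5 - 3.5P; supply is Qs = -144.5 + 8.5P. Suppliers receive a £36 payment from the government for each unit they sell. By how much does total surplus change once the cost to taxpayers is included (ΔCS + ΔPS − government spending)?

Net change in total surplus = -£1606.5

Pre-subsidy: 659.5 - 3.5P = -144.5 + 8.5P gives P* = 67, Q* = 425.
With the subsidy, sellers receive Ps = Pb + 36 for each unit, where Pb is the price buyers pay.
Supply in terms of Pb becomes Qs = -144.5 + 8.5(Pb + 36) = 161.5 + 8.5Pb. Setting this equal to demand: 659.5 - 3.5Pb = 161.5 + 8.5Pb, so Pb = 41.5.
Sellers receive Ps = 41.5 + 36 = 77.5; Q' = 659.5 − 3.5·41.5 = 514.25.
ΔCS = ½(425 + 514.25)(67 − 41.5) = 11975.4375; ΔPS = ½(425 + 514.25)(77.5 − 67) = 4931.0625.
Government spending = 36 × 514.25 = 18513.
Net change = 11975.4375 + 4931.0625 − 18513 = -1606.5. The loss equals the DWL triangle ½·36·89.25.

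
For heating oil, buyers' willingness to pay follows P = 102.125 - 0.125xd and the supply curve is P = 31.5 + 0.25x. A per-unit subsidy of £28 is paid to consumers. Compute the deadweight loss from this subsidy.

Pre-subsidy: 102.125 - 0.125x = 31.5 + 0.25x gives x* = 565/3 and P* = 943/12.
With the rebate, buyers effectively pay Pb = Ps − 28, where Ps is the price sellers receive.
On the curves, Pb = 102.125 - 0.125x and Ps = 31.5 + 0.25x; the wedge Ps − Pb = 28 gives 31.5 + 0.25x − (102.125 - 0.125x) = 28, so x' = 263.
Then Pb = 102.125 − 0.125·263 = 69.25 and Ps = 31.5 + 0.25·263 = 97.25.
The subsidy expands output by 263 − 565/3 = 224/3 past the efficient level; on those units the gap between marginal cost and willingness to pay runs from 0 up to 28.
DWL = ½ × 28 × 224/3 = 3136/3.

Deadweight loss = 3136/3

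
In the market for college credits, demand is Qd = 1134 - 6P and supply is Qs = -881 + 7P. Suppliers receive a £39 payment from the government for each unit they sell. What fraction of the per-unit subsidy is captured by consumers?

Consumer share = 7/13

Pre-subsidy: 1134 - 6P = -881 + 7P gives P* = 155, Q* = 204.
With the subsidy, sellers receive Ps = Pb + 39 for each unit, where Pb is the price buyers pay.
Supply in terms of Pb becomes Qs = -881 + 7(Pb + 39) = -608 + 7Pb. Setting this equal to demand: 1134 - 6Pb = -608 + 7Pb, so Pb = 134.
Sellers receive Ps = 134 + 39 = 173; Q' = 1134 − 6·134 = 330.
Buyers' price falls by P* − Pb = 155 − 134 = 21; sellers' price rises by Ps − P* = 173 − 155 = 18.
So consumers capture 21/39 = 7/13 of each unit of subsidy.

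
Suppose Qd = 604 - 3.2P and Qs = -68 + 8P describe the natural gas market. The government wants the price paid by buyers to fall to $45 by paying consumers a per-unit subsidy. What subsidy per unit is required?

Required subsidy s = $21 per unit

At a buyer price of 45, quantity demanded is 604 − 3.2·45 = 460.
Sellers supply 460 only when they receive Ps with -68 + 8·Ps = 460, i.e. Ps = 66.
s = Ps − Pb = 66 − 45 = 21.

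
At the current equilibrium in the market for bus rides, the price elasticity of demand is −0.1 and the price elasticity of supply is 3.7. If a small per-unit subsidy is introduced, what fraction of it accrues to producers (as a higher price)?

For a small subsidy around the equilibrium, the benefit split depends on the relative slopes, which at a point are proportional to the elasticities.
Buyer share = εs/(εs + |εd|) = 3.7/(3.7 + 0.1) = 37/38; seller share = |εd|/(εs + |εd|) = 1/38.
So producers capture 1/38 of the subsidy.

Producer share = 1/38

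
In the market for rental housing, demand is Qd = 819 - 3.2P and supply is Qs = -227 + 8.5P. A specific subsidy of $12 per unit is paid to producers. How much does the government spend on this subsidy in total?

Pre-subsidy: 819 - 3.2P = -227 + 8.5P gives P* = 10460/117, Q* = 62351/117.
With the subsidy, sellers receive Ps = Pb + 12 for each unit, where Pb is the price buyers pay.
Supply in terms of Pb becomes Qs = -227 + 8.5(Pb + 12) = -125 + 8.5Pb. Setting this equal to demand: 819 - 3.2Pb = -125 + 8.5Pb, so Pb = 9440/117.
Sellers receive Ps = 9440/117 + 12 = 10844/117; Q' = 819 − 3.2·(9440/117) = 65615/117.
Government outlay = subsidy × quantity = 12 × 65615/117 = 262460/39.

Government cost = 262460/39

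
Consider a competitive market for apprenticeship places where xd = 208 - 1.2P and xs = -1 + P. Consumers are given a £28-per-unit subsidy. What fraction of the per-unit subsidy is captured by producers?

Producer share = 6/11

Pre-subsidy: 208 - 1.2P = -1 + P gives P* = 95, x* = 94.
With the rebate, buyers effectively pay Pb = Ps − 28, where Ps is the price sellers receive.
Demand in terms of Ps becomes xd = 208 − 1.2(Ps − 28) = 241.6 - 1.2Ps. Setting this equal to supply: 241.6 - 1.2Ps = -1 + Ps, so Ps = 1213/11.
Buyers pay Pb = 1213/11 − 28 = 905/11; x' = -1 + 1·(1213/11) = 1202/11.
Buyers' price falls by P* − Pb = 95 − 905/11 = 140/11; sellers' price rises by Ps − P* = 1213/11 − 95 = 168/11.
So producers capture (168/11)/28 = 6/11 of each unit of subsidy.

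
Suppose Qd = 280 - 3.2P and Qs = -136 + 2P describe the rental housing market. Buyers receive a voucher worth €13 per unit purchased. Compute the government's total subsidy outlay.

Pre-subsidy: 280 - 3.2P = -136 + 2P gives P* = 80, Q* = 24.
With the rebate, buyers effectively pay Pb = Ps − 13, where Ps is the price sellers receive.
Demand in terms of Ps becomes Qd = 280 − 3.2(Ps − 13) = 321.6 - 3.2Ps. Setting this equal to supply: 321.6 - 3.2Ps = -136 + 2Ps, so Ps = 88.
Buyers pay Pb = 88 − 13 = 75; Q' = -136 + 2·88 = 40.
Government outlay = subsidy × quantity = 13 × 40 = 520.

Government cost = €520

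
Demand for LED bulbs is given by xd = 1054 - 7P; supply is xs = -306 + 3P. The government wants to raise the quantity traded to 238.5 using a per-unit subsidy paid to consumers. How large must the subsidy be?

Required subsidy s = 65 per unit

At x = 238.5, invert demand for the buyer price: Pb = (1054 − 238.5)/7 = 116.5; invert supply for the seller price: Ps = (238.5 − (-306))/3 = 181.5.
The subsidy must fill the gap: s = Ps − Pb = 181.5 − 116.5 = 65.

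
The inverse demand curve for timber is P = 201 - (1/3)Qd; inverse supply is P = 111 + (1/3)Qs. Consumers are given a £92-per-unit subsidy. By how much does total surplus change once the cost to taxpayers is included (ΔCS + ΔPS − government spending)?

Pre-subsidy: 201 - (1/3)Q = 111 + (1/3)Q gives Q* = 135 and P* = 156.
With the rebate, buyers effectively pay Pb = Ps − 92, where Ps is the price sellers receive.
On the curves, Pb = 201 - (1/3)Q and Ps = 111 + (1/3)Q; the wedge Ps − Pb = 92 gives 111 + (1/3)Q − (201 - (1/3)Q) = 92, so Q' = 273.
Then Pb = 201 − (1/3)·273 = 110 and Ps = 111 + (1/3)·273 = 202.
ΔCS = ½(135 + 273)(156 − 110) = 9384; ΔPS = ½(135 + 273)(202 − 156) = 9384.
Government spending = 92 × 273 = 25116.
Net change = 9384 + 9384 − 25116 = -6348. The loss equals the DWL triangle ½·92·138.

Net change in total surplus = -£6348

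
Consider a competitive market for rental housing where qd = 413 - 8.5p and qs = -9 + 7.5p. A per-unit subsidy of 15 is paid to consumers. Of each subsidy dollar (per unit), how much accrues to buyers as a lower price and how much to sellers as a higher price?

Buyers gain 7.03125 per unit; sellers gain 7.96875 per unit

Pre-subsidy: 413 - 8.5p = -9 + 7.5p gives p* = 26.375, q* = 188.8125.
With the rebate, buyers effectively pay pb = ps − 15, where ps is the price sellers receive.
Demand in terms of ps becomes qd = 413 − 8.5(ps − 15) = 540.5 - 8.5ps. Setting this equal to supply: 540.5 - 8.5ps = -9 + 7.5ps, so ps = 34.34375.
Buyers pay pb = 34.34375 − 15 = 19.34375; q' = -9 + 7.5·34.34375 = 248.578125.
Buyers' price falls by p* − pb = 26.375 − 19.34375 = 7.03125; sellers' price rises by ps − p* = 34.34375 − 26.375 = 7.96875.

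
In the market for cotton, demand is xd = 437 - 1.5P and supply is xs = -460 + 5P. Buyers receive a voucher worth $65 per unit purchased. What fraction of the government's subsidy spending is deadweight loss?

Pre-subsidy: 437 - 1.5P = -460 + 5P gives P* = 138, x* = 230.
With the rebate, buyers effectively pay Pb = Ps − 65, where Ps is the price sellers receive.
Demand in terms of Ps becomes xd = 437 − 1.5(Ps − 65) = 534.5 - 1.5Ps. Setting this equal to supply: 534.5 - 1.5Ps = -460 + 5Ps, so Ps = 153.
Buyers pay Pb = 153 − 65 = 88; x' = -460 + 5·153 = 305.
ΔCS = ½(230 + 305)(138 − 88) = 13375; ΔPS = ½(230 + 305)(153 − 138) = 4012.5.
Government spending = 65 × 305 = 19825.
DWL = ½ × 65 × (305 − 230) = 2437.5; fraction = 2437.5 / 19825 = 15/122.

DWL / government spending = 15/122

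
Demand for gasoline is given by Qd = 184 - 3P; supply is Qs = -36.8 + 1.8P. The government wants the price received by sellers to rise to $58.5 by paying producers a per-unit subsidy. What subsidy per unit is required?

At a seller price of 58.5, quantity supplied is -36.8 + 1.8·58.5 = 68.5.
Buyers absorb 68.5 only when they pay Pb with 184 − 3·Pb = 68.5, i.e. Pb = 38.5.
s = Ps − Pb = 58.5 − 38.5 = 20.

Required subsidy s = $20 per unit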